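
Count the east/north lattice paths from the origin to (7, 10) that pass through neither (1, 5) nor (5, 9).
Number of paths = 11930

Inclusion–exclusion. Total paths: C(17, 7) = 19448. Through P₁: C(6, 1)·C(11, 6) = 2772. Through P₂: C(14, 5)·C(3, 2) = 6006. Since P₁ is strictly southwest of P₂, a monotone path through both must visit P₁ then P₂; paths through both = C(6, 1)·C(8, 4)·C(3, 2) = 1260. Avoid both = 19448 − 2772 − 6006 + 1260 = 11930.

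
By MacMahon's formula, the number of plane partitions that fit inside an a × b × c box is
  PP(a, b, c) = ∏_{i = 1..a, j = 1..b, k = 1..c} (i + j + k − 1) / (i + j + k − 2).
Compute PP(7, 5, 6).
PP(7, 5, 6) = 739309710568

Evaluate the triple product over i = 1..7, j = 1..5, k = 1..6. The factors are (2/1) · (3/2) · (4/3) · (5/4) · (6/5) · (7/6) · (3/2) · (4/3) · … (210 factors total). The numerators and denominators telescope so the product is an integer; carrying out the multiplication exactly gives PP(7, 5, 6) = 739309710568.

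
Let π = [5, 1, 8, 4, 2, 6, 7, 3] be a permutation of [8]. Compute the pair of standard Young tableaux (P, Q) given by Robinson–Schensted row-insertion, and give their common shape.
P = [1, 2, 3, 7] / [4, 6] / [5, 8];  Q = [1, 3, 6, 7] / [2, 4] / [5, 8];  common shape = (4, 2, 2)

Row-insert the values π_1, π_2, … into P one at a time, bumping the leftmost entry strictly greater than the inserted value down to the next row. The recording tableau Q records, in position (i, j), the step at which that cell was added to P.
  Insert 5 (step 1): P = [5];  Q = [1]
  Insert 1 (step 2): P = [1] / [5];  Q = [1] / [2]
  Insert 8 (step 3): P = [1, 8] / [5];  Q = [1, 3] / [2]
  Insert 4 (step 4): P = [1, 4] / [5, 8];  Q = [1, 3] / [2, 4]
  Insert 2 (step 5): P = [1, 2] / [4, 8] / [5];  Q = [1, 3] / [2, 4] / [5]
  Insert 6 (step 6): P = [1, 2, 6] / [4, 8] / [5];  Q = [1, 3, 6] / [2, 4] / [5]
  Insert 7 (step 7): P = [1, 2, 6, 7] / [4, 8] / [5];  Q = [1, 3, 6, 7] / [2, 4] / [5]
  Insert 3 (step 8): P = [1, 2, 3, 7] / [4, 6] / [5, 8];  Q = [1, 3, 6, 7] / [2, 4] / [5, 8]
Final shape: (4, 2, 2).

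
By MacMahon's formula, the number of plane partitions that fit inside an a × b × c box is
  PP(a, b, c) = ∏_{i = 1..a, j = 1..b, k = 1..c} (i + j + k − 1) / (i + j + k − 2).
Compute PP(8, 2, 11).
PP(8, 2, 11) = 1057896060

Evaluate the triple product over i = 1..8, j = 1..2, k = 1..11. The factors are (2/1) · (3/2) · (4/3) · (5/4) · (6/5) · (7/6) · (8/7) · (9/8) · … (176 factors total). The numerators and denominators telescope so the product is an integer; carrying out the multiplication exactly gives PP(8, 2, 11) = 1057896060.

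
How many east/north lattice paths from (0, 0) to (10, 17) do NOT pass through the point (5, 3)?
Number of paths = 7785117

Total paths from (0, 0) to (10, 17): C(27, 10) = 8436285. Paths through (5, 3): (paths (0, 0) → (5, 3)) × (paths (5, 3) → (10, 17)) = C(8, 5) · C(19, 5) = 56 · 11628 = 651168. Avoidance count = 8436285 − 651168 = 7785117.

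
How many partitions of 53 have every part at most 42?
p(53, parts ≤ 42) = 329792

Use the recurrence p(n, m) = p(n, m−1) + p(n−m, m): either the largest part is < m (count p(n, m−1)) or the largest part is exactly m (remove one copy of m, count p(n−m, m)). With p(0, ·) = 1 this gives p(53, parts ≤ 42) = 329792. (By conjugating Young diagrams, this also counts partitions of 53 into at most 42 parts.)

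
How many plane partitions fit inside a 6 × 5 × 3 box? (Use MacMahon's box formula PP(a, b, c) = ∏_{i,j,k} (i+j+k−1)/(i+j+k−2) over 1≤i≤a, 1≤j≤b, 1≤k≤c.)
PP(6, 5, 3) = 3737448

Evaluate the triple product over i = 1..6, j = 1..5, k = 1..3. The factors are (2/1) · (3/2) · (4/3) · (3/2) · (4/3) · (5/4) · (4/3) · (5/4) · … (90 factors total). The numerators and denominators telescope so the product is an integer; carrying out the multiplication exactly gives PP(6, 5, 3) = 3737448.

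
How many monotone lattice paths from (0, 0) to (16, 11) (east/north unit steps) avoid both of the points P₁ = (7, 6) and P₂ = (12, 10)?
Number of paths = 7450313

Inclusion–exclusion. Total paths: C(27, 16) = 13037895. Through P₁: C(13, 7)·C(14, 9) = 3435432. Through P₂: C(22, 12)·C(5, 4) = 3233230. Since P₁ is strictly southwest of P₂, a monotone path through both must visit P₁ then P₂; paths through both = C(13, 7)·C(9, 5)·C(5, 4) = 1081080. Avoid both = 13037895 − 3435432 − 3233230 + 1081080 = 7450313.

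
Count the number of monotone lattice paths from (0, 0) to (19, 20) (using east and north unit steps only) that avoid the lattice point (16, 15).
Number of paths = 52093013490

Total paths from (0, 0) to (19, 20): C(39, 19) = 68923264410. Paths through (16, 15): (paths (0, 0) → (16, 15)) × (paths (16, 15) → (19, 20)) = C(31, 16) · C(8, 3) = 300540195 · 56 = 16830250920. Avoidance count = 68923264410 − 16830250920 = 52093013490.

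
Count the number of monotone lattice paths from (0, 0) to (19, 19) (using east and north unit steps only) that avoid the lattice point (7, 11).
Number of paths = 31336394520

Total paths from (0, 0) to (19, 19): C(38, 19) = 35345263800. Paths through (7, 11): (paths (0, 0) → (7, 11)) × (paths (7, 11) → (19, 19)) = C(18, 7) · C(20, 12) = 31824 · 125970 = 4008869280. Avoidance count = 35345263800 − 4008869280 = 31336394520.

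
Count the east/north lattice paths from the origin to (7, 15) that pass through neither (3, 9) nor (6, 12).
Number of paths = 67688

Inclusion–exclusion. Total paths: C(22, 7) = 170544. Through P₁: C(12, 3)·C(10, 4) = 46200. Through P₂: C(18, 6)·C(4, 1) = 74256. Since P₁ is strictly southwest of P₂, a monotone path through both must visit P₁ then P₂; paths through both = C(12, 3)·C(6, 3)·C(4, 1) = 17600. Avoid both = 170544 − 46200 − 74256 + 17600 = 67688.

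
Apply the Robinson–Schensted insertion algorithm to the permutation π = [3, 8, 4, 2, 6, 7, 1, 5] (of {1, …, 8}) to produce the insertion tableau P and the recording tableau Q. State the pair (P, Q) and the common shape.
P = [1, 4, 5, 7] / [2, 6] / [3] / [8];  Q = [1, 2, 5, 6] / [3, 8] / [4] / [7];  common shape = (4, 2, 1, 1)

Row-insert the values π_1, π_2, … into P one at a time, bumping the leftmost entry strictly greater than the inserted value down to the next row. The recording tableau Q records, in position (i, j), the step at which that cell was added to P.
  Insert 3 (step 1): P = [3];  Q = [1]
  Insert 8 (step 2): P = [3, 8];  Q = [1, 2]
  Insert 4 (step 3): P = [3, 4] / [8];  Q = [1, 2] / [3]
  Insert 2 (step 4): P = [2, 4] / [3] / [8];  Q = [1, 2] / [3] / [4]
  Insert 6 (step 5): P = [2, 4, 6] / [3] / [8];  Q = [1, 2, 5] / [3] / [4]
  Insert 7 (step 6): P = [2, 4, 6, 7] / [3] / [8];  Q = [1, 2, 5, 6] / [3] / [4]
  Insert 1 (step 7): P = [1, 4, 6, 7] / [2] / [3] / [8];  Q = [1, 2, 5, 6] / [3] / [4] / [7]
  Insert 5 (step 8): P = [1, 4, 5, 7] / [2, 6] / [3] / [8];  Q = [1, 2, 5, 6] / [3, 8] / [4] / [7]
Final shape: (4, 2, 1, 1).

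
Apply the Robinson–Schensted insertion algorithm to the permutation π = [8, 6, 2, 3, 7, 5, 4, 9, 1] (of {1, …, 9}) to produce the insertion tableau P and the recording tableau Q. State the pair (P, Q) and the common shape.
P = [1, 3, 4, 9] / [2, 7] / [5] / [6] / [8];  Q = [1, 4, 5, 8] / [2, 6] / [3] / [7] / [9];  common shape = (4, 2, 1, 1, 1)

Row-insert the values π_1, π_2, … into P one at a time, bumping the leftmost entry strictly greater than the inserted value down to the next row. The recording tableau Q records, in position (i, j), the step at which that cell was added to P.
  Insert 8 (step 1): P = [8];  Q = [1]
  Insert 6 (step 2): P = [6] / [8];  Q = [1] / [2]
  Insert 2 (step 3): P = [2] / [6] / [8];  Q = [1] / [2] / [3]
  Insert 3 (step 4): P = [2, 3] / [6] / [8];  Q = [1, 4] / [2] / [3]
  Insert 7 (step 5): P = [2, 3, 7] / [6] / [8];  Q = [1, 4, 5] / [2] / [3]
  Insert 5 (step 6): P = [2, 3, 5] / [6, 7] / [8];  Q = [1, 4, 5] / [2, 6] / [3]
  Insert 4 (step 7): P = [2, 3, 4] / [5, 7] / [6] / [8];  Q = [1, 4, 5] / [2, 6] / [3] / [7]
  Insert 9 (step 8): P = [2, 3, 4, 9] / [5, 7] / [6] / [8];  Q = [1, 4, 5, 8] / [2, 6] / [3] / [7]
  Insert 1 (step 9): P = [1, 3, 4, 9] / [2, 7] / [5] / [6] / [8];  Q = [1, 4, 5, 8] / [2, 6] / [3] / [7] / [9]
Final shape: (4, 2, 1, 1, 1).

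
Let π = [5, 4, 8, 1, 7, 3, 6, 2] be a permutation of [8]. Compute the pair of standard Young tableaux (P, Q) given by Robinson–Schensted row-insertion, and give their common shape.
P = [1, 2, 6] / [3, 7] / [4, 8] / [5];  Q = [1, 3, 7] / [2, 5] / [4, 6] / [8];  common shape = (3, 2, 2, 1)

Row-insert the values π_1, π_2, … into P one at a time, bumping the leftmost entry strictly greater than the inserted value down to the next row. The recording tableau Q records, in position (i, j), the step at which that cell was added to P.
  Insert 5 (step 1): P = [5];  Q = [1]
  Insert 4 (step 2): P = [4] / [5];  Q = [1] / [2]
  Insert 8 (step 3): P = [4, 8] / [5];  Q = [1, 3] / [2]
  Insert 1 (step 4): P = [1, 8] / [4] / [5];  Q = [1, 3] / [2] / [4]
  Insert 7 (step 5): P = [1, 7] / [4, 8] / [5];  Q = [1, 3] / [2, 5] / [4]
  Insert 3 (step 6): P = [1, 3] / [4, 7] / [5, 8];  Q = [1, 3] / [2, 5] / [4, 6]
  Insert 6 (step 7): P = [1, 3, 6] / [4, 7] / [5, 8];  Q = [1, 3, 7] / [2, 5] / [4, 6]
  Insert 2 (step 8): P = [1, 2, 6] / [3, 7] / [4, 8] / [5];  Q = [1, 3, 7] / [2, 5] / [4, 6] / [8]
Final shape: (3, 2, 2, 1).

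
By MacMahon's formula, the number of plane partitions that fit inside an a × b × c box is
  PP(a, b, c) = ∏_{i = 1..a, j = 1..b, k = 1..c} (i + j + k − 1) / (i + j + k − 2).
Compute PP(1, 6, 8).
PP(1, 6, 8) = 3003

Evaluate the triple product over i = 1..1, j = 1..6, k = 1..8. The factors are (2/1) · (3/2) · (4/3) · (5/4) · (6/5) · (7/6) · (8/7) · (9/8) · … (48 factors total). The numerators and denominators telescope so the product is an integer; carrying out the multiplication exactly gives PP(1, 6, 8) = 3003.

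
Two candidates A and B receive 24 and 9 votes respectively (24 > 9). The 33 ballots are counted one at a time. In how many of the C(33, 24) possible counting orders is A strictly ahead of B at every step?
Strict-lead orderings = 17530500

Total orderings of the 33 votes with 24 for A: C(33, 24) = 38567100. By the Bertrand ballot formula (Cycle Lemma / reflection principle), the number of orderings in which A is strictly ahead of B throughout is (p − q)/(p + q) · C(p + q, p) = (24 − 9)/(24 + 9) · 38567100 = 17530500.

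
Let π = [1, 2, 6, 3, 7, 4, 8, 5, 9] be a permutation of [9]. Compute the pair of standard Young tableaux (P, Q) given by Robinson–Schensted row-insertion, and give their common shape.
P = [1, 2, 3, 4, 5, 9] / [6, 7, 8];  Q = [1, 2, 3, 5, 7, 9] / [4, 6, 8];  common shape = (6, 3)

Row-insert the values π_1, π_2, … into P one at a time, bumping the leftmost entry strictly greater than the inserted value down to the next row. The recording tableau Q records, in position (i, j), the step at which that cell was added to P.
  Insert 1 (step 1): P = [1];  Q = [1]
  Insert 2 (step 2): P = [1, 2];  Q = [1, 2]
  Insert 6 (step 3): P = [1, 2, 6];  Q = [1, 2, 3]
  Insert 3 (step 4): P = [1, 2, 3] / [6];  Q = [1, 2, 3] / [4]
  Insert 7 (step 5): P = [1, 2, 3, 7] / [6];  Q = [1, 2, 3, 5] / [4]
  Insert 4 (step 6): P = [1, 2, 3, 4] / [6, 7];  Q = [1, 2, 3, 5] / [4, 6]
  Insert 8 (step 7): P = [1, 2, 3, 4, 8] / [6, 7];  Q = [1, 2, 3, 5, 7] / [4, 6]
  Insert 5 (step 8): P = [1, 2, 3, 4, 5] / [6, 7, 8];  Q = [1, 2, 3, 5, 7] / [4, 6, 8]
  Insert 9 (step 9): P = [1, 2, 3, 4, 5, 9] / [6, 7, 8];  Q = [1, 2, 3, 5, 7, 9] / [4, 6, 8]
Final shape: (6, 3).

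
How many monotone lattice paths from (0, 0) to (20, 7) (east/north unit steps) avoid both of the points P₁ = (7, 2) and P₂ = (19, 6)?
Number of paths = 356422

Inclusion–exclusion. Total paths: C(27, 20) = 888030. Through P₁: C(9, 7)·C(18, 13) = 308448. Through P₂: C(25, 19)·C(2, 1) = 354200. Since P₁ is strictly southwest of P₂, a monotone path through both must visit P₁ then P₂; paths through both = C(9, 7)·C(16, 12)·C(2, 1) = 131040. Avoid both = 888030 − 308448 − 354200 + 131040 = 356422.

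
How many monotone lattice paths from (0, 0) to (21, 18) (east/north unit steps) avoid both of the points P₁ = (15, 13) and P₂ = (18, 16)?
Number of paths = 30509683770

Inclusion–exclusion. Total paths: C(39, 21) = 62359143990. Through P₁: C(28, 15)·C(11, 6) = 17298277920. Through P₂: C(34, 18)·C(5, 3) = 22039614300. Since P₁ is strictly southwest of P₂, a monotone path through both must visit P₁ then P₂; paths through both = C(28, 15)·C(6, 3)·C(5, 3) = 7488432000. Avoid both = 62359143990 − 17298277920 − 22039614300 + 7488432000 = 30509683770.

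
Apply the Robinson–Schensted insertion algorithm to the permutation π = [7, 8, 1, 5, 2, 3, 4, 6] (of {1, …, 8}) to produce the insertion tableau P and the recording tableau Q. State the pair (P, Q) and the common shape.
P = [1, 2, 3, 4, 6] / [5, 8] / [7];  Q = [1, 2, 6, 7, 8] / [3, 4] / [5];  common shape = (5, 2, 1)

Row-insert the values π_1, π_2, … into P one at a time, bumping the leftmost entry strictly greater than the inserted value down to the next row. The recording tableau Q records, in position (i, j), the step at which that cell was added to P.
  Insert 7 (step 1): P = [7];  Q = [1]
  Insert 8 (step 2): P = [7, 8];  Q = [1, 2]
  Insert 1 (step 3): P = [1, 8] / [7];  Q = [1, 2] / [3]
  Insert 5 (step 4): P = [1, 5] / [7, 8];  Q = [1, 2] / [3, 4]
  Insert 2 (step 5): P = [1, 2] / [5, 8] / [7];  Q = [1, 2] / [3, 4] / [5]
  Insert 3 (step 6): P = [1, 2, 3] / [5, 8] / [7];  Q = [1, 2, 6] / [3, 4] / [5]
  Insert 4 (step 7): P = [1, 2, 3, 4] / [5, 8] / [7];  Q = [1, 2, 6, 7] / [3, 4] / [5]
  Insert 6 (step 8): P = [1, 2, 3, 4, 6] / [5, 8] / [7];  Q = [1, 2, 6, 7, 8] / [3, 4] / [5]
Final shape: (5, 2, 1).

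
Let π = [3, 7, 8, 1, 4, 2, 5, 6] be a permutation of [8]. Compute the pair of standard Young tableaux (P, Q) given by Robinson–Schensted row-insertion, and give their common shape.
P = [1, 2, 5, 6] / [3, 4, 8] / [7];  Q = [1, 2, 3, 8] / [4, 5, 7] / [6];  common shape = (4, 3, 1)

Row-insert the values π_1, π_2, … into P one at a time, bumping the leftmost entry strictly greater than the inserted value down to the next row. The recording tableau Q records, in position (i, j), the step at which that cell was added to P.
  Insert 3 (step 1): P = [3];  Q = [1]
  Insert 7 (step 2): P = [3, 7];  Q = [1, 2]
  Insert 8 (step 3): P = [3, 7, 8];  Q = [1, 2, 3]
  Insert 1 (step 4): P = [1, 7, 8] / [3];  Q = [1, 2, 3] / [4]
  Insert 4 (step 5): P = [1, 4, 8] / [3, 7];  Q = [1, 2, 3] / [4, 5]
  Insert 2 (step 6): P = [1, 2, 8] / [3, 4] / [7];  Q = [1, 2, 3] / [4, 5] / [6]
  Insert 5 (step 7): P = [1, 2, 5] / [3, 4, 8] / [7];  Q = [1, 2, 3] / [4, 5, 7] / [6]
  Insert 6 (step 8): P = [1, 2, 5, 6] / [3, 4, 8] / [7];  Q = [1, 2, 3, 8] / [4, 5, 7] / [6]
Final shape: (4, 3, 1).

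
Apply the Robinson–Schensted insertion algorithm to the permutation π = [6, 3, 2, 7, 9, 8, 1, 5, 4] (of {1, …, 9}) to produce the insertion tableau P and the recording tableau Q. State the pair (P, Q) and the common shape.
P = [1, 4, 8] / [2, 5] / [3, 7] / [6, 9];  Q = [1, 4, 5] / [2, 6] / [3, 8] / [7, 9];  common shape = (3, 2, 2, 2)

Row-insert the values π_1, π_2, … into P one at a time, bumping the leftmost entry strictly greater than the inserted value down to the next row. The recording tableau Q records, in position (i, j), the step at which that cell was added to P.
  Insert 6 (step 1): P = [6];  Q = [1]
  Insert 3 (step 2): P = [3] / [6];  Q = [1] / [2]
  Insert 2 (step 3): P = [2] / [3] / [6];  Q = [1] / [2] / [3]
  Insert 7 (step 4): P = [2, 7] / [3] / [6];  Q = [1, 4] / [2] / [3]
  Insert 9 (step 5): P = [2, 7, 9] / [3] / [6];  Q = [1, 4, 5] / [2] / [3]
  Insert 8 (step 6): P = [2, 7, 8] / [3, 9] / [6];  Q = [1, 4, 5] / [2, 6] / [3]
  Insert 1 (step 7): P = [1, 7, 8] / [2, 9] / [3] / [6];  Q = [1, 4, 5] / [2, 6] / [3] / [7]
  Insert 5 (step 8): P = [1, 5, 8] / [2, 7] / [3, 9] / [6];  Q = [1, 4, 5] / [2, 6] / [3, 8] / [7]
  Insert 4 (step 9): P = [1, 4, 8] / [2, 5] / [3, 7] / [6, 9];  Q = [1, 4, 5] / [2, 6] / [3, 8] / [7, 9]
Final shape: (3, 2, 2, 2).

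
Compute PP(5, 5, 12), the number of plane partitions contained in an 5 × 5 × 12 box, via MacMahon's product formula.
PP(5, 5, 12) = 218772384397632

Evaluate the triple product over i = 1..5, j = 1..5, k = 1..12. The factors are (2/1) · (3/2) · (4/3) · (5/4) · (6/5) · (7/6) · (8/7) · (9/8) · … (300 factors total). The numerators and denominators telescope so the product is an integer; carrying out the multiplication exactly gives PP(5, 5, 12) = 218772384397632.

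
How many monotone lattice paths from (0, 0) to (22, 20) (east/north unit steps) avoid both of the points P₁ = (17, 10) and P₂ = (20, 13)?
Number of paths = 473897576925

Inclusion–exclusion. Total paths: C(42, 22) = 513791607420. Through P₁: C(27, 17)·C(15, 5) = 25334163855. Through P₂: C(33, 20)·C(9, 2) = 20633991840. Since P₁ is strictly southwest of P₂, a monotone path through both must visit P₁ then P₂; paths through both = C(27, 17)·C(6, 3)·C(9, 2) = 6074125200. Avoid both = 513791607420 − 25334163855 − 20633991840 + 6074125200 = 473897576925.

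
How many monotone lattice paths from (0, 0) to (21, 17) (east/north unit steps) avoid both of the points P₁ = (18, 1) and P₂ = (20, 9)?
Number of paths = 28690997619

Inclusion–exclusion. Total paths: C(38, 21) = 28781143380. Through P₁: C(19, 18)·C(19, 3) = 18411. Through P₂: C(29, 20)·C(9, 1) = 90135045. Since P₁ is strictly southwest of P₂, a monotone path through both must visit P₁ then P₂; paths through both = C(19, 18)·C(10, 2)·C(9, 1) = 7695. Avoid both = 28781143380 − 18411 − 90135045 + 7695 = 28690997619.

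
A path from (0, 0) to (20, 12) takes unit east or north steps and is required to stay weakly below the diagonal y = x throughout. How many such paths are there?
Number of paths = 96768360

By the reflection principle (André's argument), the number of monotone paths to (20, 12) with n ≤ m that never go above y = x is C(32, 20) − C(32, 21) = 225792840 − 129024480 = 96768360.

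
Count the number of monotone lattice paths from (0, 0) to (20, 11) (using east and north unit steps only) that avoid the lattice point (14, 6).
Number of paths = 66765195

Total paths from (0, 0) to (20, 11): C(31, 20) = 84672315. Paths through (14, 6): (paths (0, 0) → (14, 6)) × (paths (14, 6) → (20, 11)) = C(20, 14) · C(11, 6) = 38760 · 462 = 17907120. Avoidance count = 84672315 − 17907120 = 66765195.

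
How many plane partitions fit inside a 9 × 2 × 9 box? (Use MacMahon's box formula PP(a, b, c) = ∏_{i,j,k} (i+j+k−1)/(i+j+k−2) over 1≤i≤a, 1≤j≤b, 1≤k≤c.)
PP(9, 2, 9) = 449141836

Evaluate the triple product over i = 1..9, j = 1..2, k = 1..9. The factors are (2/1) · (3/2) · (4/3) · (5/4) · (6/5) · (7/6) · (8/7) · (9/8) · … (162 factors total). The numerators and denominators telescope so the product is an integer; carrying out the multiplication exactly gives PP(9, 2, 9) = 449141836.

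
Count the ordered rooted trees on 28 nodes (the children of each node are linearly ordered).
C_27 = 69533550916004

These ordered rooted trees are counted by the Catalan number C_n = (1/(n + 1)) · C(2n, n). For n = 27: C_27 = (1/28) · C(54, 27) = 1946939425648112/28 = 69533550916004.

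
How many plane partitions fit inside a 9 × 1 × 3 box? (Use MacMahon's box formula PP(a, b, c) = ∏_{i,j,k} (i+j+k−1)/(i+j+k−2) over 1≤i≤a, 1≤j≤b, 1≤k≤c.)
PP(9, 1, 3) = 220

Evaluate the triple product over i = 1..9, j = 1..1, k = 1..3. The factors are (2/1) · (3/2) · (4/3) · (3/2) · (4/3) · (5/4) · (4/3) · (5/4) · … (27 factors total). The numerators and denominators telescope so the product is an integer; carrying out the multiplication exactly gives PP(9, 1, 3) = 220.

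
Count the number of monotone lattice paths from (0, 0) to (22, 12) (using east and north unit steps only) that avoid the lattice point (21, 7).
Number of paths = 541249800

Total paths from (0, 0) to (22, 12): C(34, 22) = 548354040. Paths through (21, 7): (paths (0, 0) → (21, 7)) × (paths (21, 7) → (22, 12)) = C(28, 21) · C(6, 1) = 1184040 · 6 = 7104240. Avoidance count = 548354040 − 7104240 = 541249800.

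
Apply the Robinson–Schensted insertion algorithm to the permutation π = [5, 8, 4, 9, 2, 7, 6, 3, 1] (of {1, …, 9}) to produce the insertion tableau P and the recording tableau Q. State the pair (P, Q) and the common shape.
P = [1, 3, 9] / [2, 6] / [4, 7] / [5] / [8];  Q = [1, 2, 4] / [3, 6] / [5, 7] / [8] / [9];  common shape = (3, 2, 2, 1, 1)

Row-insert the values π_1, π_2, … into P one at a time, bumping the leftmost entry strictly greater than the inserted value down to the next row. The recording tableau Q records, in position (i, j), the step at which that cell was added to P.
  Insert 5 (step 1): P = [5];  Q = [1]
  Insert 8 (step 2): P = [5, 8];  Q = [1, 2]
  Insert 4 (step 3): P = [4, 8] / [5];  Q = [1, 2] / [3]
  Insert 9 (step 4): P = [4, 8, 9] / [5];  Q = [1, 2, 4] / [3]
  Insert 2 (step 5): P = [2, 8, 9] / [4] / [5];  Q = [1, 2, 4] / [3] / [5]
  Insert 7 (step 6): P = [2, 7, 9] / [4, 8] / [5];  Q = [1, 2, 4] / [3, 6] / [5]
  Insert 6 (step 7): P = [2, 6, 9] / [4, 7] / [5, 8];  Q = [1, 2, 4] / [3, 6] / [5, 7]
  Insert 3 (step 8): P = [2, 3, 9] / [4, 6] / [5, 7] / [8];  Q = [1, 2, 4] / [3, 6] / [5, 7] / [8]
  Insert 1 (step 9): P = [1, 3, 9] / [2, 6] / [4, 7] / [5] / [8];  Q = [1, 2, 4] / [3, 6] / [5, 7] / [8] / [9]
Final shape: (3, 2, 2, 1, 1).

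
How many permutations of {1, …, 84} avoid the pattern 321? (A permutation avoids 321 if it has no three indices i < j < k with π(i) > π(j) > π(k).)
C_84 = 270557451039395118028642463289168566420671280440

These 321-avoiding permutations are counted by the Catalan number C_n = (1/(n + 1)) · C(2n, n). For n = 84: C_84 = (1/85) · C(168, 84) = 22997383338348585032434609379579328145757058837400/85 = 270557451039395118028642463289168566420671280440.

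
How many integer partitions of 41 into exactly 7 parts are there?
p(41, 7 parts) = 3120

Partitions of n into exactly k parts are in bijection with partitions of n − k into at most k parts (subtract 1 from each part). So p(41, exactly 7) = p(34, parts ≤ 7). Computing via the recurrence p(m, j) = p(m, j−1) + p(m−j, j) gives 3120.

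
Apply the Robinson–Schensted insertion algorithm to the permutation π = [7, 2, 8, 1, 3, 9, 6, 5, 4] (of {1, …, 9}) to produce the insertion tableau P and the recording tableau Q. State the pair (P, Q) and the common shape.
P = [1, 3, 4] / [2, 5, 9] / [6, 8] / [7];  Q = [1, 3, 6] / [2, 5, 7] / [4, 8] / [9];  common shape = (3, 3, 2, 1)

Row-insert the values π_1, π_2, … into P one at a time, bumping the leftmost entry strictly greater than the inserted value down to the next row. The recording tableau Q records, in position (i, j), the step at which that cell was added to P.
  Insert 7 (step 1): P = [7];  Q = [1]
  Insert 2 (step 2): P = [2] / [7];  Q = [1] / [2]
  Insert 8 (step 3): P = [2, 8] / [7];  Q = [1, 3] / [2]
  Insert 1 (step 4): P = [1, 8] / [2] / [7];  Q = [1, 3] / [2] / [4]
  Insert 3 (step 5): P = [1, 3] / [2, 8] / [7];  Q = [1, 3] / [2, 5] / [4]
  Insert 9 (step 6): P = [1, 3, 9] / [2, 8] / [7];  Q = [1, 3, 6] / [2, 5] / [4]
  Insert 6 (step 7): P = [1, 3, 6] / [2, 8, 9] / [7];  Q = [1, 3, 6] / [2, 5, 7] / [4]
  Insert 5 (step 8): P = [1, 3, 5] / [2, 6, 9] / [7, 8];  Q = [1, 3, 6] / [2, 5, 7] / [4, 8]
  Insert 4 (step 9): P = [1, 3, 4] / [2, 5, 9] / [6, 8] / [7];  Q = [1, 3, 6] / [2, 5, 7] / [4, 8] / [9]
Final shape: (3, 3, 2, 1).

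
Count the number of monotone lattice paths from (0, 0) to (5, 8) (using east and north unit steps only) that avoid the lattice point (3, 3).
Number of paths = 867

Total paths from (0, 0) to (5, 8): C(13, 5) = 1287. Paths through (3, 3): (paths (0, 0) → (3, 3)) × (paths (3, 3) → (5, 8)) = C(6, 3) · C(7, 2) = 20 · 21 = 420. Avoidance count = 1287 − 420 = 867.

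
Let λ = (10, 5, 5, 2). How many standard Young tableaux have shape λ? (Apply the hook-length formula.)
# SYT of shape (10, 5, 5, 2) = 229808040

Hook-length formula: f^λ = n! / Π hook(c), product over all cells c of the Young diagram. For λ = (10, 5, 5, 2), n = 22 boxes. Hook lengths by row (left-to-right, top-to-bottom): [13, 12, 10, 9, 8, 5, 4, 3, 2, 1]; [7, 6, 4, 3, 2]; [6, 5, 3, 2, 1]; [2, 1]. Product of hooks = 4891041792000. So f^λ = 22! / 4891041792000 = 1124000727777607680000 / 4891041792000 = 229808040.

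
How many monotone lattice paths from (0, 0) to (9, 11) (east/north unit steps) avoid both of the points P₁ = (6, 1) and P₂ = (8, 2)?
Number of paths = 165718

Inclusion–exclusion. Total paths: C(20, 9) = 167960. Through P₁: C(7, 6)·C(13, 3) = 2002. Through P₂: C(10, 8)·C(10, 1) = 450. Since P₁ is strictly southwest of P₂, a monotone path through both must visit P₁ then P₂; paths through both = C(7, 6)·C(3, 2)·C(10, 1) = 210. Avoid both = 167960 − 2002 − 450 + 210 = 165718.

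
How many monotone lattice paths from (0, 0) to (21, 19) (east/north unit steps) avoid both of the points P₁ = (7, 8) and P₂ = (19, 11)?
Number of paths = 100272567525

Inclusion–exclusion. Total paths: C(40, 21) = 131282408400. Through P₁: C(15, 7)·C(25, 14) = 28683369000. Through P₂: C(30, 19)·C(10, 2) = 2458228500. Since P₁ is strictly southwest of P₂, a monotone path through both must visit P₁ then P₂; paths through both = C(15, 7)·C(15, 12)·C(10, 2) = 131756625. Avoid both = 131282408400 − 28683369000 − 2458228500 + 131756625 = 100272567525.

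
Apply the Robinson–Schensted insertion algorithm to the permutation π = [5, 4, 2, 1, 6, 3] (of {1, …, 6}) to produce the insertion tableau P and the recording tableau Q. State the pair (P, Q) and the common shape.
P = [1, 3] / [2, 6] / [4] / [5];  Q = [1, 5] / [2, 6] / [3] / [4];  common shape = (2, 2, 1, 1)

Row-insert the values π_1, π_2, … into P one at a time, bumping the leftmost entry strictly greater than the inserted value down to the next row. The recording tableau Q records, in position (i, j), the step at which that cell was added to P.
  Insert 5 (step 1): P = [5];  Q = [1]
  Insert 4 (step 2): P = [4] / [5];  Q = [1] / [2]
  Insert 2 (step 3): P = [2] / [4] / [5];  Q = [1] / [2] / [3]
  Insert 1 (step 4): P = [1] / [2] / [4] / [5];  Q = [1] / [2] / [3] / [4]
  Insert 6 (step 5): P = [1, 6] / [2] / [4] / [5];  Q = [1, 5] / [2] / [3] / [4]
  Insert 3 (step 6): P = [1, 3] / [2, 6] / [4] / [5];  Q = [1, 5] / [2, 6] / [3] / [4]
Final shape: (2, 2, 1, 1).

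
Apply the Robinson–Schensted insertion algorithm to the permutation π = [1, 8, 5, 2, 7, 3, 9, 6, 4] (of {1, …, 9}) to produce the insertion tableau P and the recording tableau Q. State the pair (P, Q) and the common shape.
P = [1, 2, 3, 4] / [5, 6, 9] / [7] / [8];  Q = [1, 2, 5, 7] / [3, 6, 8] / [4] / [9];  common shape = (4, 3, 1, 1)

Row-insert the values π_1, π_2, … into P one at a time, bumping the leftmost entry strictly greater than the inserted value down to the next row. The recording tableau Q records, in position (i, j), the step at which that cell was added to P.
  Insert 1 (step 1): P = [1];  Q = [1]
  Insert 8 (step 2): P = [1, 8];  Q = [1, 2]
  Insert 5 (step 3): P = [1, 5] / [8];  Q = [1, 2] / [3]
  Insert 2 (step 4): P = [1, 2] / [5] / [8];  Q = [1, 2] / [3] / [4]
  Insert 7 (step 5): P = [1, 2, 7] / [5] / [8];  Q = [1, 2, 5] / [3] / [4]
  Insert 3 (step 6): P = [1, 2, 3] / [5, 7] / [8];  Q = [1, 2, 5] / [3, 6] / [4]
  Insert 9 (step 7): P = [1, 2, 3, 9] / [5, 7] / [8];  Q = [1, 2, 5, 7] / [3, 6] / [4]
  Insert 6 (step 8): P = [1, 2, 3, 6] / [5, 7, 9] / [8];  Q = [1, 2, 5, 7] / [3, 6, 8] / [4]
  Insert 4 (step 9): P = [1, 2, 3, 4] / [5, 6, 9] / [7] / [8];  Q = [1, 2, 5, 7] / [3, 6, 8] / [4] / [9]
Final shape: (4, 3, 1, 1).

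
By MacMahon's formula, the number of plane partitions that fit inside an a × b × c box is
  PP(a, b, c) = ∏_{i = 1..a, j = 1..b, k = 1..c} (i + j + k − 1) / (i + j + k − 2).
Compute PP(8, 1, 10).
PP(8, 1, 10) = 43758

Evaluate the triple product over i = 1..8, j = 1..1, k = 1..10. The factors are (2/1) · (3/2) · (4/3) · (5/4) · (6/5) · (7/6) · (8/7) · (9/8) · … (80 factors total). The numerators and denominators telescope so the product is an integer; carrying out the multiplication exactly gives PP(8, 1, 10) = 43758.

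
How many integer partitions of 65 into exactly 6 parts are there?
p(65, 6 parts) = 18467

Partitions of n into exactly k parts are in bijection with partitions of n − k into at most k parts (subtract 1 from each part). So p(65, exactly 6) = p(59, parts ≤ 6). Computing via the recurrence p(m, j) = p(m, j−1) + p(m−j, j) gives 18467.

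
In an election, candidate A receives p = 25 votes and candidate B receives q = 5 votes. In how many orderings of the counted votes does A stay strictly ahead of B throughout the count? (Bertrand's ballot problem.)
Strict-lead orderings = 95004

Total orderings of the 30 votes with 25 for A: C(30, 25) = 142506. By the Bertrand ballot formula (Cycle Lemma / reflection principle), the number of orderings in which A is strictly ahead of B throughout is (p − q)/(p + q) · C(p + q, p) = (25 − 5)/(25 + 5) · 142506 = 95004.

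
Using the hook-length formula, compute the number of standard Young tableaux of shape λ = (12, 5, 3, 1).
# SYT of shape (12, 5, 3, 1) = 21488544

Hook-length formula: f^λ = n! / Π hook(c), product over all cells c of the Young diagram. For λ = (12, 5, 3, 1), n = 21 boxes. Hook lengths by row (left-to-right, top-to-bottom): [15, 13, 12, 10, 9, 7, 6, 5, 4, 3, 2, 1]; [7, 5, 4, 2, 1]; [4, 2, 1]; [1]. Product of hooks = 2377589760000. So f^λ = 21! / 2377589760000 = 51090942171709440000 / 2377589760000 = 21488544.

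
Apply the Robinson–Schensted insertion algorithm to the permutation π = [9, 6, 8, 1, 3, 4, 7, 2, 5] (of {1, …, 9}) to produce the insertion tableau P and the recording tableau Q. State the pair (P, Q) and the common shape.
P = [1, 2, 4, 5] / [3, 7] / [6, 8] / [9];  Q = [1, 3, 6, 7] / [2, 5] / [4, 9] / [8];  common shape = (4, 2, 2, 1)

Row-insert the values π_1, π_2, … into P one at a time, bumping the leftmost entry strictly greater than the inserted value down to the next row. The recording tableau Q records, in position (i, j), the step at which that cell was added to P.
  Insert 9 (step 1): P = [9];  Q = [1]
  Insert 6 (step 2): P = [6] / [9];  Q = [1] / [2]
  Insert 8 (step 3): P = [6, 8] / [9];  Q = [1, 3] / [2]
  Insert 1 (step 4): P = [1, 8] / [6] / [9];  Q = [1, 3] / [2] / [4]
  Insert 3 (step 5): P = [1, 3] / [6, 8] / [9];  Q = [1, 3] / [2, 5] / [4]
  Insert 4 (step 6): P = [1, 3, 4] / [6, 8] / [9];  Q = [1, 3, 6] / [2, 5] / [4]
  Insert 7 (step 7): P = [1, 3, 4, 7] / [6, 8] / [9];  Q = [1, 3, 6, 7] / [2, 5] / [4]
  Insert 2 (step 8): P = [1, 2, 4, 7] / [3, 8] / [6] / [9];  Q = [1, 3, 6, 7] / [2, 5] / [4] / [8]
  Insert 5 (step 9): P = [1, 2, 4, 5] / [3, 7] / [6, 8] / [9];  Q = [1, 3, 6, 7] / [2, 5] / [4, 9] / [8]
Final shape: (4, 2, 2, 1).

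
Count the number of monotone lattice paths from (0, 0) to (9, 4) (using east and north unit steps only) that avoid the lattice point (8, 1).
Number of paths = 679

Total paths from (0, 0) to (9, 4): C(13, 9) = 715. Paths through (8, 1): (paths (0, 0) → (8, 1)) × (paths (8, 1) → (9, 4)) = C(9, 8) · C(4, 1) = 9 · 4 = 36. Avoidance count = 715 − 36 = 679.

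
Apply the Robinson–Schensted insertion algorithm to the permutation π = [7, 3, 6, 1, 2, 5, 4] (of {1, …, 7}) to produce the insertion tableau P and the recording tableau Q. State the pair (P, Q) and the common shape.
P = [1, 2, 4] / [3, 5] / [6] / [7];  Q = [1, 3, 6] / [2, 5] / [4] / [7];  common shape = (3, 2, 1, 1)

Row-insert the values π_1, π_2, … into P one at a time, bumping the leftmost entry strictly greater than the inserted value down to the next row. The recording tableau Q records, in position (i, j), the step at which that cell was added to P.
  Insert 7 (step 1): P = [7];  Q = [1]
  Insert 3 (step 2): P = [3] / [7];  Q = [1] / [2]
  Insert 6 (step 3): P = [3, 6] / [7];  Q = [1, 3] / [2]
  Insert 1 (step 4): P = [1, 6] / [3] / [7];  Q = [1, 3] / [2] / [4]
  Insert 2 (step 5): P = [1, 2] / [3, 6] / [7];  Q = [1, 3] / [2, 5] / [4]
  Insert 5 (step 6): P = [1, 2, 5] / [3, 6] / [7];  Q = [1, 3, 6] / [2, 5] / [4]
  Insert 4 (step 7): P = [1, 2, 4] / [3, 5] / [6] / [7];  Q = [1, 3, 6] / [2, 5] / [4] / [7]
Final shape: (3, 2, 1, 1).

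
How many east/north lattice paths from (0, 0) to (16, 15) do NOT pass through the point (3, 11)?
Number of paths = 299673875

Total paths from (0, 0) to (16, 15): C(31, 16) = 300540195. Paths through (3, 11): (paths (0, 0) → (3, 11)) × (paths (3, 11) → (16, 15)) = C(14, 3) · C(17, 13) = 364 · 2380 = 866320. Avoidance count = 300540195 − 866320 = 299673875.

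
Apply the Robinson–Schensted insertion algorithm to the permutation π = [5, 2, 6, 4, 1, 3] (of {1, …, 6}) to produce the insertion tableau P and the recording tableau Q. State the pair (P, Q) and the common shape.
P = [1, 3] / [2, 4] / [5, 6];  Q = [1, 3] / [2, 4] / [5, 6];  common shape = (2, 2, 2)

Row-insert the values π_1, π_2, … into P one at a time, bumping the leftmost entry strictly greater than the inserted value down to the next row. The recording tableau Q records, in position (i, j), the step at which that cell was added to P.
  Insert 5 (step 1): P = [5];  Q = [1]
  Insert 2 (step 2): P = [2] / [5];  Q = [1] / [2]
  Insert 6 (step 3): P = [2, 6] / [5];  Q = [1, 3] / [2]
  Insert 4 (step 4): P = [2, 4] / [5, 6];  Q = [1, 3] / [2, 4]
  Insert 1 (step 5): P = [1, 4] / [2, 6] / [5];  Q = [1, 3] / [2, 4] / [5]
  Insert 3 (step 6): P = [1, 3] / [2, 4] / [5, 6];  Q = [1, 3] / [2, 4] / [5, 6]
Final shape: (2, 2, 2).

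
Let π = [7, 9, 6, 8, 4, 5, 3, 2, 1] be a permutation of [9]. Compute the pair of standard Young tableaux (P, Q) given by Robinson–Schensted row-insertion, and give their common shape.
P = [1, 5] / [2, 8] / [3, 9] / [4] / [6] / [7];  Q = [1, 2] / [3, 4] / [5, 6] / [7] / [8] / [9];  common shape = (2, 2, 2, 1, 1, 1)

Row-insert the values π_1, π_2, … into P one at a time, bumping the leftmost entry strictly greater than the inserted value down to the next row. The recording tableau Q records, in position (i, j), the step at which that cell was added to P.
  Insert 7 (step 1): P = [7];  Q = [1]
  Insert 9 (step 2): P = [7, 9];  Q = [1, 2]
  Insert 6 (step 3): P = [6, 9] / [7];  Q = [1, 2] / [3]
  Insert 8 (step 4): P = [6, 8] / [7, 9];  Q = [1, 2] / [3, 4]
  Insert 4 (step 5): P = [4, 8] / [6, 9] / [7];  Q = [1, 2] / [3, 4] / [5]
  Insert 5 (step 6): P = [4, 5] / [6, 8] / [7, 9];  Q = [1, 2] / [3, 4] / [5, 6]
  Insert 3 (step 7): P = [3, 5] / [4, 8] / [6, 9] / [7];  Q = [1, 2] / [3, 4] / [5, 6] / [7]
  Insert 2 (step 8): P = [2, 5] / [3, 8] / [4, 9] / [6] / [7];  Q = [1, 2] / [3, 4] / [5, 6] / [7] / [8]
  Insert 1 (step 9): P = [1, 5] / [2, 8] / [3, 9] / [4] / [6] / [7];  Q = [1, 2] / [3, 4] / [5, 6] / [7] / [8] / [9]
Final shape: (2, 2, 2, 1, 1, 1).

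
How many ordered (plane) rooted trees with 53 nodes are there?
C_52 = 29869166945772625950142417512

These ordered rooted trees are counted by the Catalan number C_n = (1/(n + 1)) · C(2n, n). For n = 52: C_52 = (1/53) · C(104, 52) = 1583065848125949175357548128136/53 = 29869166945772625950142417512.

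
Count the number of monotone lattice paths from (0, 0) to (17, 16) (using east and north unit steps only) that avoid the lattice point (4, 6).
Number of paths = 926549250

Total paths from (0, 0) to (17, 16): C(33, 17) = 1166803110. Paths through (4, 6): (paths (0, 0) → (4, 6)) × (paths (4, 6) → (17, 16)) = C(10, 4) · C(23, 13) = 210 · 1144066 = 240253860. Avoidance count = 1166803110 − 240253860 = 926549250.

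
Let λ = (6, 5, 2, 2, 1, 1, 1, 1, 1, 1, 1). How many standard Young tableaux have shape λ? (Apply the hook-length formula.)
# SYT of shape (6, 5, 2, 2, 1, 1, 1, 1, 1, 1, 1) = 320089770

Hook-length formula: f^λ = n! / Π hook(c), product over all cells c of the Young diagram. For λ = (6, 5, 2, 2, 1, 1, 1, 1, 1, 1, 1), n = 22 boxes. Hook lengths by row (left-to-right, top-to-bottom): [16, 8, 5, 4, 3, 1]; [14, 6, 3, 2, 1]; [10, 2]; [9, 1]; [7]; [6]; [5]; [4]; [3]; [2]; [1]. Product of hooks = 3511517184000. So f^λ = 22! / 3511517184000 = 1124000727777607680000 / 3511517184000 = 320089770.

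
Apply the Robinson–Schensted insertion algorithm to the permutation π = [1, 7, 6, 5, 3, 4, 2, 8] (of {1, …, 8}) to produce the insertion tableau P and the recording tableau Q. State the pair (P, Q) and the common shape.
P = [1, 2, 4, 8] / [3] / [5] / [6] / [7];  Q = [1, 2, 6, 8] / [3] / [4] / [5] / [7];  common shape = (4, 1, 1, 1, 1)

Row-insert the values π_1, π_2, … into P one at a time, bumping the leftmost entry strictly greater than the inserted value down to the next row. The recording tableau Q records, in position (i, j), the step at which that cell was added to P.
  Insert 1 (step 1): P = [1];  Q = [1]
  Insert 7 (step 2): P = [1, 7];  Q = [1, 2]
  Insert 6 (step 3): P = [1, 6] / [7];  Q = [1, 2] / [3]
  Insert 5 (step 4): P = [1, 5] / [6] / [7];  Q = [1, 2] / [3] / [4]
  Insert 3 (step 5): P = [1, 3] / [5] / [6] / [7];  Q = [1, 2] / [3] / [4] / [5]
  Insert 4 (step 6): P = [1, 3, 4] / [5] / [6] / [7];  Q = [1, 2, 6] / [3] / [4] / [5]
  Insert 2 (step 7): P = [1, 2, 4] / [3] / [5] / [6] / [7];  Q = [1, 2, 6] / [3] / [4] / [5] / [7]
  Insert 8 (step 8): P = [1, 2, 4, 8] / [3] / [5] / [6] / [7];  Q = [1, 2, 6, 8] / [3] / [4] / [5] / [7]
Final shape: (4, 1, 1, 1, 1).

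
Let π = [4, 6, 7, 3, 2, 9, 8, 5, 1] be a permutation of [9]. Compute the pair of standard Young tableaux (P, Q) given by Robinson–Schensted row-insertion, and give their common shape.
P = [1, 5, 7, 8] / [2, 6] / [3, 9] / [4];  Q = [1, 2, 3, 6] / [4, 7] / [5, 8] / [9];  common shape = (4, 2, 2, 1)

Row-insert the values π_1, π_2, … into P one at a time, bumping the leftmost entry strictly greater than the inserted value down to the next row. The recording tableau Q records, in position (i, j), the step at which that cell was added to P.
  Insert 4 (step 1): P = [4];  Q = [1]
  Insert 6 (step 2): P = [4, 6];  Q = [1, 2]
  Insert 7 (step 3): P = [4, 6, 7];  Q = [1, 2, 3]
  Insert 3 (step 4): P = [3, 6, 7] / [4];  Q = [1, 2, 3] / [4]
  Insert 2 (step 5): P = [2, 6, 7] / [3] / [4];  Q = [1, 2, 3] / [4] / [5]
  Insert 9 (step 6): P = [2, 6, 7, 9] / [3] / [4];  Q = [1, 2, 3, 6] / [4] / [5]
  Insert 8 (step 7): P = [2, 6, 7, 8] / [3, 9] / [4];  Q = [1, 2, 3, 6] / [4, 7] / [5]
  Insert 5 (step 8): P = [2, 5, 7, 8] / [3, 6] / [4, 9];  Q = [1, 2, 3, 6] / [4, 7] / [5, 8]
  Insert 1 (step 9): P = [1, 5, 7, 8] / [2, 6] / [3, 9] / [4];  Q = [1, 2, 3, 6] / [4, 7] / [5, 8] / [9]
Final shape: (4, 2, 2, 1).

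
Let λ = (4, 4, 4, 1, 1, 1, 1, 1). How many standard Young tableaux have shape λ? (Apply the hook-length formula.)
# SYT of shape (4, 4, 4, 1, 1, 1, 1, 1) = 346528

Hook-length formula: f^λ = n! / Π hook(c), product over all cells c of the Young diagram. For λ = (4, 4, 4, 1, 1, 1, 1, 1), n = 17 boxes. Hook lengths by row (left-to-right, top-to-bottom): [11, 5, 4, 3]; [10, 4, 3, 2]; [9, 3, 2, 1]; [5]; [4]; [3]; [2]; [1]. Product of hooks = 1026432000. So f^λ = 17! / 1026432000 = 355687428096000 / 1026432000 = 346528.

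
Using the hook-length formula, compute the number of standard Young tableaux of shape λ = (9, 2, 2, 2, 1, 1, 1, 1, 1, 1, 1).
# SYT of shape (9, 2, 2, 2, 1, 1, 1, 1, 1, 1, 1) = 35642880

Hook-length formula: f^λ = n! / Π hook(c), product over all cells c of the Young diagram. For λ = (9, 2, 2, 2, 1, 1, 1, 1, 1, 1, 1), n = 22 boxes. Hook lengths by row (left-to-right, top-to-bottom): [19, 11, 7, 6, 5, 4, 3, 2, 1]; [11, 3]; [10, 2]; [9, 1]; [7]; [6]; [5]; [4]; [3]; [2]; [1]. Product of hooks = 31535070336000. So f^λ = 22! / 31535070336000 = 1124000727777607680000 / 31535070336000 = 35642880.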